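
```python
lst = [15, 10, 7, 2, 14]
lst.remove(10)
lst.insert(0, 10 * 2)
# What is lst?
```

After line 1: lst = [15, 10, 7, 2, 14]
After line 2 (remove first 10): lst = [15, 7, 2, 14]
After line 3 (insert 20 at index 0): lst = [20, 15, 7, 2, 14]

[20, 15, 7, 2, 14]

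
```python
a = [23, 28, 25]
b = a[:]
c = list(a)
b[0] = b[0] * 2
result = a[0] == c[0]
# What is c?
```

After line 1: a = [23, 28, 25]
After line 2 (b = a[:], copy): a = [23, 28, 25], b = [23, 28, 25]
After line 3 (c = list(a) is a copy, new object): c = [23, 28, 25]
After line 4 (b[0] = 23 * 2 = 46; only b mutates (copy)): a = [23, 28, 25], b = [46, 28, 25], c = [23, 28, 25]
After line 5 (a[0] = 23, c[0] = 23; result = True)

[23, 28, 25]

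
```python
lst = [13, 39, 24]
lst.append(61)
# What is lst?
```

[13, 39, 24, 61]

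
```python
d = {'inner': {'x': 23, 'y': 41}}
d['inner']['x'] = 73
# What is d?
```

After line 1: d = {'inner': {'x': 23, 'y': 41}}
After line 2 (inner x overwritten): d = {'inner': {'x': 73, 'y': 41}}

{'inner': {'x': 73, 'y': 41}}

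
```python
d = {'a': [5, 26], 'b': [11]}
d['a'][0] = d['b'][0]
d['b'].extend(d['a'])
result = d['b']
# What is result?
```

After line 1: d = {'a': [5, 26], 'b': [11]}
After line 2 (a[0] = b[0] = 11): d = {'a': [11, 26], 'b': [11]}
After line 3 (b.extend(a) appends [11, 26]): d = {'a': [11, 26], 'b': [11, 11, 26]}
After line 4: result = d['b'] = [11, 11, 26]

[11, 11, 26]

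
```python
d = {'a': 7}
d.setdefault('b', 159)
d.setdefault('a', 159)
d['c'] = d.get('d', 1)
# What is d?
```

After line 1: d = {'a': 7}
After line 2 (setdefault adds 'b'=159): d = {'a': 7, 'b': 159}
After line 3 (setdefault 'a' no-op, already exists): d = {'a': 7, 'b': 159}
After line 4 (get('d', 1) returns default since 'd' not in d): d = {'a': 7, 'b': 159, 'c': 1}

{'a': 7, 'b': 159, 'c': 1}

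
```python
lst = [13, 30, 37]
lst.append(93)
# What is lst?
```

[13, 30, 37, 93]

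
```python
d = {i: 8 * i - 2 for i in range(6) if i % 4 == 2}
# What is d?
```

{2: 14}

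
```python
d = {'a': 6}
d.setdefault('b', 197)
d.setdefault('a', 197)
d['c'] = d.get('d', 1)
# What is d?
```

After line 1: d = {'a': 6}
After line 2 (setdefault adds 'b'=197): d = {'a': 6, 'b': 197}
After line 3 (setdefault 'a' no-op, already exists): d = {'a': 6, 'b': 197}
After line 4 (get('d', 1) returns default since 'd' not in d): d = {'a': 6, 'b': 197, 'c': 1}

{'a': 6, 'b': 197, 'c': 1}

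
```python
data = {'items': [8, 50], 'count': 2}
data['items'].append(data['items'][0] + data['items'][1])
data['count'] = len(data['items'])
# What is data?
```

After line 1: data = {'items': [8, 50], 'count': 2}
After line 2 (append 8 + 50 = 58): data = {'items': [8, 50, 58], 'count': 2}
After line 3 (count = len(items) = 3): data = {'items': [8, 50, 58], 'count': 3}

{'items': [8, 50, 58], 'count': 3}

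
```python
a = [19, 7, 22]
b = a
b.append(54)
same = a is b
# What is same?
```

After line 1: a = [19, 7, 22]
After line 2 (b = a is an alias, same object): a = [19, 7, 22], b = [19, 7, 22]
After line 3 (b.append mutates the shared list): a = [19, 7, 22, 54], b = [19, 7, 22, 54]
After line 4 (same = a is b; same object -> True): same = True

True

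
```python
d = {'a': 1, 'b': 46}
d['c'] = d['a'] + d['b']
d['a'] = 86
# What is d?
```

After line 1: d = {'a': 1, 'b': 46}
After line 2 (d['c'] = 1 + 46): d = {'a': 1, 'b': 46, 'c': 47}
After line 3: d = {'a': 86, 'b': 46, 'c': 47}

{'a': 86, 'b': 46, 'c': 47}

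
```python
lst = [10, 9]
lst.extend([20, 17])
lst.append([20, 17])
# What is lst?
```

After line 1: lst = [10, 9]
After line 2 (extend unpacks [20, 17]): lst = [10, 9, 20, 17]
After line 3 (append adds [20, 17] as single element): lst = [10, 9, 20, 17, [20, 17]]

[10, 9, 20, 17, [20, 17]]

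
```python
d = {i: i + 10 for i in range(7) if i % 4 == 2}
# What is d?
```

{2: 12, 6: 16}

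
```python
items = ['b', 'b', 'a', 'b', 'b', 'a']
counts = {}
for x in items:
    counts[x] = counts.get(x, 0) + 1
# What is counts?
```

Initial: counts = {}, items = ['b', 'b', 'a', 'b', 'b', 'a']
See 'b': counts = {'b': 1}
See 'b': counts = {'b': 2}
See 'a': counts = {'b': 2, 'a': 1}
See 'b': counts = {'b': 3, 'a': 1}
See 'b': counts = {'b': 4, 'a': 1}
See 'a': counts = {'b': 4, 'a': 2}

{'b': 4, 'a': 2}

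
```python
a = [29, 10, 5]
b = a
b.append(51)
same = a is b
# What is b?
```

After line 1: a = [29, 10, 5]
After line 2 (b = a is an alias, same object): a = [29, 10, 5], b = [29, 10, 5]
After line 3 (b.append mutates the shared list): a = [29, 10, 5, 51], b = [29, 10, 5, 51]
After line 4 (same = a is b; same object -> True): same = True

[29, 10, 5, 51]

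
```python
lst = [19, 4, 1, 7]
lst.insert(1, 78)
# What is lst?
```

[19, 78, 4, 1, 7]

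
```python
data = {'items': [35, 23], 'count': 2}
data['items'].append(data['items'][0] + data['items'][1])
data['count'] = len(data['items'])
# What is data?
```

After line 1: data = {'items': [35, 23], 'count': 2}
After line 2 (append 35 + 23 = 58): data = {'items': [35, 23, 58], 'count': 2}
After line 3 (count = len(items) = 3): data = {'items': [35, 23, 58], 'count': 3}

{'items': [35, 23, 58], 'count': 3}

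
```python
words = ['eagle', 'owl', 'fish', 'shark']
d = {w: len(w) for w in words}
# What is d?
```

{'eagle': 5, 'owl': 3, 'fish': 4, 'shark': 5}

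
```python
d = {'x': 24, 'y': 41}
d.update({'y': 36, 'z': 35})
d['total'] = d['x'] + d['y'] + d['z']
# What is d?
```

After line 1: d = {'x': 24, 'y': 41}
After line 2 (y overwritten, z added): d = {'x': 24, 'y': 36, 'z': 35}
After line 3 (total = 24 + 36 + 35 = 95): d = {'x': 24, 'y': 36, 'z': 35, 'total': 95}

{'x': 24, 'y': 36, 'z': 35, 'total': 95}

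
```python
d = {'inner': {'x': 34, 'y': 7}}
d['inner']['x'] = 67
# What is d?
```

After line 1: d = {'inner': {'x': 34, 'y': 7}}
After line 2 (inner x overwritten): d = {'inner': {'x': 67, 'y': 7}}

{'inner': {'x': 67, 'y': 7}}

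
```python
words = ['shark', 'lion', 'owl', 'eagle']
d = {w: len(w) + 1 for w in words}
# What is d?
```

{'shark': 6, 'lion': 5, 'owl': 4, 'eagle': 6}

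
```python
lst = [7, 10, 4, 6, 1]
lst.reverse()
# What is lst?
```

[1, 6, 4, 10, 7]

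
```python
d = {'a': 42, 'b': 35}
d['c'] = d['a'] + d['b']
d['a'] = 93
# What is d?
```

After line 1: d = {'a': 42, 'b': 35}
After line 2 (d['c'] = 42 + 35): d = {'a': 42, 'b': 35, 'c': 77}
After line 3: d = {'a': 93, 'b': 35, 'c': 77}

{'a': 93, 'b': 35, 'c': 77}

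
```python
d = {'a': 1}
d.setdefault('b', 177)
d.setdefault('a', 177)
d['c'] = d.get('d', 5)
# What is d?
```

After line 1: d = {'a': 1}
After line 2 (setdefault adds 'b'=177): d = {'a': 1, 'b': 177}
After line 3 (setdefault 'a' no-op, already exists): d = {'a': 1, 'b': 177}
After line 4 (get('d', 5) returns default since 'd' not in d): d = {'a': 1, 'b': 177, 'c': 5}

{'a': 1, 'b': 177, 'c': 5}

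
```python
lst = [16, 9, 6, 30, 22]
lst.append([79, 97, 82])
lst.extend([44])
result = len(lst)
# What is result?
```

After line 1: lst = [16, 9, 6, 30, 22]
After line 2 (append adds [79, 97, 82] as single element): lst = [16, 9, 6, 30, 22, [79, 97, 82]]
After line 3 (extend unpacks [44], adds 44): lst = [16, 9, 6, 30, 22, [79, 97, 82], 44]
After line 4: result = len(lst) = 7

7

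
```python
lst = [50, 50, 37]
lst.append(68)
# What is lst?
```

[50, 50, 37, 68]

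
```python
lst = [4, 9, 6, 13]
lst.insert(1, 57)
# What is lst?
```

[4, 57, 9, 6, 13]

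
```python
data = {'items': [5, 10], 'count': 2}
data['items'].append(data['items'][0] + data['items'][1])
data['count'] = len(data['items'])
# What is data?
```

After line 1: data = {'items': [5, 10], 'count': 2}
After line 2 (append 5 + 10 = 15): data = {'items': [5, 10, 15], 'count': 2}
After line 3 (count = len(items) = 3): data = {'items': [5, 10, 15], 'count': 3}

{'items': [5, 10, 15], 'count': 3}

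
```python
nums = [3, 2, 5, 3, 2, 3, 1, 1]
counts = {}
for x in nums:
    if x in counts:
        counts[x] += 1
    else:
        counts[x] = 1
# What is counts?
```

Initial: counts = {}, nums = [3, 2, 5, 3, 2, 3, 1, 1]
See 3: counts = {3: 1}
See 2: counts = {3: 1, 2: 1}
See 5: counts = {3: 1, 2: 1, 5: 1}
See 3: counts = {3: 2, 2: 1, 5: 1}
See 2: counts = {3: 2, 2: 2, 5: 1}
See 3: counts = {3: 3, 2: 2, 5: 1}
See 1: counts = {3: 3, 2: 2, 5: 1, 1: 1}
See 1: counts = {3: 3, 2: 2, 5: 1, 1: 2}

{3: 3, 2: 2, 5: 1, 1: 2}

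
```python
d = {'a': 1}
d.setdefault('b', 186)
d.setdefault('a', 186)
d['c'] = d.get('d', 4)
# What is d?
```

After line 1: d = {'a': 1}
After line 2 (setdefault adds 'b'=186): d = {'a': 1, 'b': 186}
After line 3 (setdefault 'a' no-op, already exists): d = {'a': 1, 'b': 186}
After line 4 (get('d', 4) returns default since 'd' not in d): d = {'a': 1, 'b': 186, 'c': 4}

{'a': 1, 'b': 186, 'c': 4}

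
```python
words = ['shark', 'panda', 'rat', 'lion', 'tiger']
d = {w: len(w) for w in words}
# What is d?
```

{'shark': 5, 'panda': 5, 'rat': 3, 'lion': 4, 'tiger': 5}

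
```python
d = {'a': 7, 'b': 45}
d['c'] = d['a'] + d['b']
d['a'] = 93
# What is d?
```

After line 1: d = {'a': 7, 'b': 45}
After line 2 (d['c'] = 7 + 45): d = {'a': 7, 'b': 45, 'c': 52}
After line 3: d = {'a': 93, 'b': 45, 'c': 52}

{'a': 93, 'b': 45, 'c': 52}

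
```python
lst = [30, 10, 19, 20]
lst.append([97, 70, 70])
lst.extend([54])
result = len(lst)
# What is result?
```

After line 1: lst = [30, 10, 19, 20]
After line 2 (append adds [97, 70, 70] as single element): lst = [30, 10, 19, 20, [97, 70, 70]]
After line 3 (extend unpacks [54], adds 54): lst = [30, 10, 19, 20, [97, 70, 70], 54]
After line 4: result = len(lst) = 6

6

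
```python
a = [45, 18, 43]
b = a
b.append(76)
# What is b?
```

After line 1: a = [45, 18, 43]
After line 2 (b = a is an alias, same object): a = [45, 18, 43], b = [45, 18, 43]
After line 3 (b.append mutates the shared list): a = [45, 18, 43, 76], b = [45, 18, 43, 76]

[45, 18, 43, 76]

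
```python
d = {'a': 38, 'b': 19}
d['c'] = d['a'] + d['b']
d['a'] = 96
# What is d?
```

After line 1: d = {'a': 38, 'b': 19}
After line 2 (d['c'] = 38 + 19): d = {'a': 38, 'b': 19, 'c': 57}
After line 3: d = {'a': 96, 'b': 19, 'c': 57}

{'a': 96, 'b': 19, 'c': 57}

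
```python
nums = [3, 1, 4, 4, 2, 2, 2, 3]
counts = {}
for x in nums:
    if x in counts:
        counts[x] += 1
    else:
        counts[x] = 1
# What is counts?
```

Initial: counts = {}, nums = [3, 1, 4, 4, 2, 2, 2, 3]
See 3: counts = {3: 1}
See 1: counts = {3: 1, 1: 1}
See 4: counts = {3: 1, 1: 1, 4: 1}
See 4: counts = {3: 1, 1: 1, 4: 2}
See 2: counts = {3: 1, 1: 1, 4: 2, 2: 1}
See 2: counts = {3: 1, 1: 1, 4: 2, 2: 2}
See 2: counts = {3: 1, 1: 1, 4: 2, 2: 3}
See 3: counts = {3: 2, 1: 1, 4: 2, 2: 3}

{3: 2, 1: 1, 4: 2, 2: 3}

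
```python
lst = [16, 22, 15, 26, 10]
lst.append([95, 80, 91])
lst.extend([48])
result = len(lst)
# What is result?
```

After line 1: lst = [16, 22, 15, 26, 10]
After line 2 (append adds [95, 80, 91] as single element): lst = [16, 22, 15, 26, 10, [95, 80, 91]]
After line 3 (extend unpacks [48], adds 48): lst = [16, 22, 15, 26, 10, [95, 80, 91], 48]
After line 4: result = len(lst) = 7

7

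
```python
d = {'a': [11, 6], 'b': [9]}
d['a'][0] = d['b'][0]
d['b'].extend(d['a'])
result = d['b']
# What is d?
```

After line 1: d = {'a': [11, 6], 'b': [9]}
After line 2 (a[0] = b[0] = 9): d = {'a': [9, 6], 'b': [9]}
After line 3 (b.extend(a) appends [9, 6]): d = {'a': [9, 6], 'b': [9, 9, 6]}
After line 4: result = d['b'] = [9, 9, 6]

{'a': [9, 6], 'b': [9, 9, 6]}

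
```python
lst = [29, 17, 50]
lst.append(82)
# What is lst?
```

[29, 17, 50, 82]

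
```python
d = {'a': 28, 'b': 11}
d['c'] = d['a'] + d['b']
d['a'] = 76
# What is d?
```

After line 1: d = {'a': 28, 'b': 11}
After line 2 (d['c'] = 28 + 11): d = {'a': 28, 'b': 11, 'c': 39}
After line 3: d = {'a': 76, 'b': 11, 'c': 39}

{'a': 76, 'b': 11, 'c': 39}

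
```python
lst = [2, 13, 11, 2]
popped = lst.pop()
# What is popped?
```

2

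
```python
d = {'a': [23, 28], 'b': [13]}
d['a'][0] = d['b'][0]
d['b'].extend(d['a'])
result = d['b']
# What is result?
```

After line 1: d = {'a': [23, 28], 'b': [13]}
After line 2 (a[0] = b[0] = 13): d = {'a': [13, 28], 'b': [13]}
After line 3 (b.extend(a) appends [13, 28]): d = {'a': [13, 28], 'b': [13, 13, 28]}
After line 4: result = d['b'] = [13, 13, 28]

[13, 13, 28]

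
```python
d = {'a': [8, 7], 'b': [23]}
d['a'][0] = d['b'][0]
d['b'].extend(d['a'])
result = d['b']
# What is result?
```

After line 1: d = {'a': [8, 7], 'b': [23]}
After line 2 (a[0] = b[0] = 23): d = {'a': [23, 7], 'b': [23]}
After line 3 (b.extend(a) appends [23, 7]): d = {'a': [23, 7], 'b': [23, 23, 7]}
After line 4: result = d['b'] = [23, 23, 7]

[23, 23, 7]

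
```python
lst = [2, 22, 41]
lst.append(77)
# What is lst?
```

[2, 22, 41, 77]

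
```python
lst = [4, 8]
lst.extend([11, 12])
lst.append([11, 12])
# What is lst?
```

After line 1: lst = [4, 8]
After line 2 (extend unpacks [11, 12]): lst = [4, 8, 11, 12]
After line 3 (append adds [11, 12] as single element): lst = [4, 8, 11, 12, [11, 12]]

[4, 8, 11, 12, [11, 12]]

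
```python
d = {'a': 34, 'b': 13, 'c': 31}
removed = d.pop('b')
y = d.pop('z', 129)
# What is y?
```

After line 1: d = {'a': 34, 'b': 13, 'c': 31}
After line 2 (pop 'b' returns 13): d = {'a': 34, 'c': 31}, removed = 13
After line 3 (pop 'z' missing, returns default 129): d = {'a': 34, 'c': 31}, y = 129

129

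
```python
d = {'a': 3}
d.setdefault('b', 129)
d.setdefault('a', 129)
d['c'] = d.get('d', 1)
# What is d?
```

After line 1: d = {'a': 3}
After line 2 (setdefault adds 'b'=129): d = {'a': 3, 'b': 129}
After line 3 (setdefault 'a' no-op, already exists): d = {'a': 3, 'b': 129}
After line 4 (get('d', 1) returns default since 'd' not in d): d = {'a': 3, 'b': 129, 'c': 1}

{'a': 3, 'b': 129, 'c': 1}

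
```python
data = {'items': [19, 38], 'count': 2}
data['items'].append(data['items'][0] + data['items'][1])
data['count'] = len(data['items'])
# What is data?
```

After line 1: data = {'items': [19, 38], 'count': 2}
After line 2 (append 19 + 38 = 57): data = {'items': [19, 38, 57], 'count': 2}
After line 3 (count = len(items) = 3): data = {'items': [19, 38, 57], 'count': 3}

{'items': [19, 38, 57], 'count': 3}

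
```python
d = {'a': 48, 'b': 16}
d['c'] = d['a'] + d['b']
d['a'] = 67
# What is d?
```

After line 1: d = {'a': 48, 'b': 16}
After line 2 (d['c'] = 48 + 16): d = {'a': 48, 'b': 16, 'c': 64}
After line 3: d = {'a': 67, 'b': 16, 'c': 64}

{'a': 67, 'b': 16, 'c': 64}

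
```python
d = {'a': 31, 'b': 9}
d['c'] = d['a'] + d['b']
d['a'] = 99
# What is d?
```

After line 1: d = {'a': 31, 'b': 9}
After line 2 (d['c'] = 31 + 9): d = {'a': 31, 'b': 9, 'c': 40}
After line 3: d = {'a': 99, 'b': 9, 'c': 40}

{'a': 99, 'b': 9, 'c': 40}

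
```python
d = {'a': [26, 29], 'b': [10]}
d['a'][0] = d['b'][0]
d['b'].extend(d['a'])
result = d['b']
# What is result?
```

After line 1: d = {'a': [26, 29], 'b': [10]}
After line 2 (a[0] = b[0] = 10): d = {'a': [10, 29], 'b': [10]}
After line 3 (b.extend(a) appends [10, 29]): d = {'a': [10, 29], 'b': [10, 10, 29]}
After line 4: result = d['b'] = [10, 10, 29]

[10, 10, 29]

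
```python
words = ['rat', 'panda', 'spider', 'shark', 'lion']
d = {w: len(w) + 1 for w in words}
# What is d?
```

{'rat': 4, 'panda': 6, 'spider': 7, 'shark': 6, 'lion': 5}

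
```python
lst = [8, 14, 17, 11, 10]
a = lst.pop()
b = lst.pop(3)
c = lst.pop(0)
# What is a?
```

After line 1: lst = [8, 14, 17, 11, 10]
After line 2 (pop() -> a = 10): lst = [8, 14, 17, 11]
After line 3 (pop(3) -> b = 11): lst = [8, 14, 17]
After line 4 (pop(0) -> c = 8): lst = [14, 17]

10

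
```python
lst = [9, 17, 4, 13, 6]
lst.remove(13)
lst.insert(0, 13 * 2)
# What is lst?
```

After line 1: lst = [9, 17, 4, 13, 6]
After line 2 (remove first 13): lst = [9, 17, 4, 6]
After line 3 (insert 26 at index 0): lst = [26, 9, 17, 4, 6]

[26, 9, 17, 4, 6]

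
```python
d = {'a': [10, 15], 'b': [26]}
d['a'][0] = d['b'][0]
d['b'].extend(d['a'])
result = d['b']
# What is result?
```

After line 1: d = {'a': [10, 15], 'b': [26]}
After line 2 (a[0] = b[0] = 26): d = {'a': [26, 15], 'b': [26]}
After line 3 (b.extend(a) appends [26, 15]): d = {'a': [26, 15], 'b': [26, 26, 15]}
After line 4: result = d['b'] = [26, 26, 15]

[26, 26, 15]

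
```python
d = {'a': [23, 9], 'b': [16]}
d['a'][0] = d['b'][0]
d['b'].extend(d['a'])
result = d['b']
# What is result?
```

After line 1: d = {'a': [23, 9], 'b': [16]}
After line 2 (a[0] = b[0] = 16): d = {'a': [16, 9], 'b': [16]}
After line 3 (b.extend(a) appends [16, 9]): d = {'a': [16, 9], 'b': [16, 16, 9]}
After line 4: result = d['b'] = [16, 16, 9]

[16, 16, 9]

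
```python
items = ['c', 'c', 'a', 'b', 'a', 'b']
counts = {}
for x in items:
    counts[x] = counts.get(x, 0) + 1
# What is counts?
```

Initial: counts = {}, items = ['c', 'c', 'a', 'b', 'a', 'b']
See 'c': counts = {'c': 1}
See 'c': counts = {'c': 2}
See 'a': counts = {'c': 2, 'a': 1}
See 'b': counts = {'c': 2, 'a': 1, 'b': 1}
See 'a': counts = {'c': 2, 'a': 2, 'b': 1}
See 'b': counts = {'c': 2, 'a': 2, 'b': 2}

{'c': 2, 'a': 2, 'b': 2}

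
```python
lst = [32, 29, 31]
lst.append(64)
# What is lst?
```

[32, 29, 31, 64]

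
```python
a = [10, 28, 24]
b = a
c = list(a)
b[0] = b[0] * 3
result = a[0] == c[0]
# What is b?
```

After line 1: a = [10, 28, 24]
After line 2 (b = a, alias): a = [10, 28, 24], b = [10, 28, 24]
After line 3 (c = list(a) is a copy, new object): c = [10, 28, 24]
After line 4 (b[0] = 10 * 3 = 30; mutates shared a/b): a = b = [30, 28, 24], c = [10, 28, 24]
After line 5 (a[0] = 30, c[0] = 10; result = False)

[30, 28, 24]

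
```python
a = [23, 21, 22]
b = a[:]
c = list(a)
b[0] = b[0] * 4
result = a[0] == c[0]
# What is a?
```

After line 1: a = [23, 21, 22]
After line 2 (b = a[:], copy): a = [23, 21, 22], b = [23, 21, 22]
After line 3 (c = list(a) is a copy, new object): c = [23, 21, 22]
After line 4 (b[0] = 23 * 4 = 92; only b mutates (copy)): a = [23, 21, 22], b = [92, 21, 22], c = [23, 21, 22]
After line 5 (a[0] = 23, c[0] = 23; result = True)

[23, 21, 22]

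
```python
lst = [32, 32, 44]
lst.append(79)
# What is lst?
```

[32, 32, 44, 79]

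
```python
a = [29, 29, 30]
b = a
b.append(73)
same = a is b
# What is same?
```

After line 1: a = [29, 29, 30]
After line 2 (b = a is an alias, same object): a = [29, 29, 30], b = [29, 29, 30]
After line 3 (b.append mutates the shared list): a = [29, 29, 30, 73], b = [29, 29, 30, 73]
After line 4 (same = a is b; same object -> True): same = True

True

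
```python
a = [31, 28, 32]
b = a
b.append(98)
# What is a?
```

After line 1: a = [31, 28, 32]
After line 2 (b = a is an alias, same object): a = [31, 28, 32], b = [31, 28, 32]
After line 3 (b.append mutates the shared list): a = [31, 28, 32, 98], b = [31, 28, 32, 98]

[31, 28, 32, 98]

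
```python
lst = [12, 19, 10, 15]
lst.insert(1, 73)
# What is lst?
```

[12, 73, 19, 10, 15]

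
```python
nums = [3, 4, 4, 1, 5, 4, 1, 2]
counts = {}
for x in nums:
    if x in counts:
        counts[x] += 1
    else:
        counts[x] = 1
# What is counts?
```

Initial: counts = {}, nums = [3, 4, 4, 1, 5, 4, 1, 2]
See 3: counts = {3: 1}
See 4: counts = {3: 1, 4: 1}
See 4: counts = {3: 1, 4: 2}
See 1: counts = {3: 1, 4: 2, 1: 1}
See 5: counts = {3: 1, 4: 2, 1: 1, 5: 1}
See 4: counts = {3: 1, 4: 3, 1: 1, 5: 1}
See 1: counts = {3: 1, 4: 3, 1: 2, 5: 1}
See 2: counts = {3: 1, 4: 3, 1: 2, 5: 1, 2: 1}

{3: 1, 4: 3, 1: 2, 5: 1, 2: 1}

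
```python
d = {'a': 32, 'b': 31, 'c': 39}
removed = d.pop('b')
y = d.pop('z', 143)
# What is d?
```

After line 1: d = {'a': 32, 'b': 31, 'c': 39}
After line 2 (pop 'b' returns 31): d = {'a': 32, 'c': 39}, removed = 31
After line 3 (pop 'z' missing, returns default 143): d = {'a': 32, 'c': 39}, y = 143

{'a': 32, 'c': 39}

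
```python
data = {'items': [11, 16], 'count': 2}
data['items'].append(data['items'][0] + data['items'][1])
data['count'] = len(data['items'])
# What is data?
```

After line 1: data = {'items': [11, 16], 'count': 2}
After line 2 (append 11 + 16 = 27): data = {'items': [11, 16, 27], 'count': 2}
After line 3 (count = len(items) = 3): data = {'items': [11, 16, 27], 'count': 3}

{'items': [11, 16, 27], 'count': 3}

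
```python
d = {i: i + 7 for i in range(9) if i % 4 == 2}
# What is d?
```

{2: 9, 6: 13}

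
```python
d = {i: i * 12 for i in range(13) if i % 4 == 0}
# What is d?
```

{0: 0, 4: 48, 8: 96, 12: 144}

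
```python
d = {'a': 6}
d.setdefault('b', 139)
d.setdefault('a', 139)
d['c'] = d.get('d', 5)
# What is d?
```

After line 1: d = {'a': 6}
After line 2 (setdefault adds 'b'=139): d = {'a': 6, 'b': 139}
After line 3 (setdefault 'a' no-op, already exists): d = {'a': 6, 'b': 139}
After line 4 (get('d', 5) returns default since 'd' not in d): d = {'a': 6, 'b': 139, 'c': 5}

{'a': 6, 'b': 139, 'c': 5}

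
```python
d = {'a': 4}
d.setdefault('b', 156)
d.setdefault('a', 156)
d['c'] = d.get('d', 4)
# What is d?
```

After line 1: d = {'a': 4}
After line 2 (setdefault adds 'b'=156): d = {'a': 4, 'b': 156}
After line 3 (setdefault 'a' no-op, already exists): d = {'a': 4, 'b': 156}
After line 4 (get('d', 4) returns default since 'd' not in d): d = {'a': 4, 'b': 156, 'c': 4}

{'a': 4, 'b': 156, 'c': 4}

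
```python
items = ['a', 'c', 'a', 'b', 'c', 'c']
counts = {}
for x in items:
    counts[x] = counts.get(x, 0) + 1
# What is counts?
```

Initial: counts = {}, items = ['a', 'c', 'a', 'b', 'c', 'c']
See 'a': counts = {'a': 1}
See 'c': counts = {'a': 1, 'c': 1}
See 'a': counts = {'a': 2, 'c': 1}
See 'b': counts = {'a': 2, 'c': 1, 'b': 1}
See 'c': counts = {'a': 2, 'c': 2, 'b': 1}
See 'c': counts = {'a': 2, 'c': 3, 'b': 1}

{'a': 2, 'c': 3, 'b': 1}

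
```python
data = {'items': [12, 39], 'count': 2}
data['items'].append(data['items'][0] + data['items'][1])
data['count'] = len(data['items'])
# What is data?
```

After line 1: data = {'items': [12, 39], 'count': 2}
After line 2 (append 12 + 39 = 51): data = {'items': [12, 39, 51], 'count': 2}
After line 3 (count = len(items) = 3): data = {'items': [12, 39, 51], 'count': 3}

{'items': [12, 39, 51], 'count': 3}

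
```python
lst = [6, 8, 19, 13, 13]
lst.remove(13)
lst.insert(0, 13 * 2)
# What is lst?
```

After line 1: lst = [6, 8, 19, 13, 13]
After line 2 (remove first 13): lst = [6, 8, 19, 13]
After line 3 (insert 26 at index 0): lst = [26, 6, 8, 19, 13]

[26, 6, 8, 19, 13]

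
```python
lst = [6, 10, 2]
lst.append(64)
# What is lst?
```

[6, 10, 2, 64]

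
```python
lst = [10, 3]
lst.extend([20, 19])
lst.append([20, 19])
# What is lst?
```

After line 1: lst = [10, 3]
After line 2 (extend unpacks [20, 19]): lst = [10, 3, 20, 19]
After line 3 (append adds [20, 19] as single element): lst = [10, 3, 20, 19, [20, 19]]

[10, 3, 20, 19, [20, 19]]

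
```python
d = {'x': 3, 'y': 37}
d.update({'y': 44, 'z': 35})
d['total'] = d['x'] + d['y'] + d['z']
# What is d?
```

After line 1: d = {'x': 3, 'y': 37}
After line 2 (y overwritten, z added): d = {'x': 3, 'y': 44, 'z': 35}
After line 3 (total = 3 + 44 + 35 = 82): d = {'x': 3, 'y': 44, 'z': 35, 'total': 82}

{'x': 3, 'y': 44, 'z': 35, 'total': 82}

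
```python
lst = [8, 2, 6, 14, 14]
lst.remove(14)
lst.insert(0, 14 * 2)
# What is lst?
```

After line 1: lst = [8, 2, 6, 14, 14]
After line 2 (remove first 14): lst = [8, 2, 6, 14]
After line 3 (insert 28 at index 0): lst = [28, 8, 2, 6, 14]

[28, 8, 2, 6, 14]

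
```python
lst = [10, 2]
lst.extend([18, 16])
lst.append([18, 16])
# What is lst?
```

After line 1: lst = [10, 2]
After line 2 (extend unpacks [18, 16]): lst = [10, 2, 18, 16]
After line 3 (append adds [18, 16] as single element): lst = [10, 2, 18, 16, [18, 16]]

[10, 2, 18, 16, [18, 16]]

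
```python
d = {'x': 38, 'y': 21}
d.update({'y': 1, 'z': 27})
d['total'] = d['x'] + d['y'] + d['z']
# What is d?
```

After line 1: d = {'x': 38, 'y': 21}
After line 2 (y overwritten, z added): d = {'x': 38, 'y': 1, 'z': 27}
After line 3 (total = 38 + 1 + 27 = 66): d = {'x': 38, 'y': 1, 'z': 27, 'total': 66}

{'x': 38, 'y': 1, 'z': 27, 'total': 66}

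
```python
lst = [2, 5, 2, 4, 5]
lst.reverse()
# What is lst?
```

[5, 4, 2, 5, 2]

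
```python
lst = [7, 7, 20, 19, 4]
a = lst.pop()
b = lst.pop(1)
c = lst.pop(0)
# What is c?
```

After line 1: lst = [7, 7, 20, 19, 4]
After line 2 (pop() -> a = 4): lst = [7, 7, 20, 19]
After line 3 (pop(1) -> b = 7): lst = [7, 20, 19]
After line 4 (pop(0) -> c = 7): lst = [20, 19]

7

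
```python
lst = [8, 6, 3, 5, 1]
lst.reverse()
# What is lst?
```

[1, 5, 3, 6, 8]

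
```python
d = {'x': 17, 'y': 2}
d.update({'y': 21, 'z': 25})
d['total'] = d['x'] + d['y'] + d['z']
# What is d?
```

After line 1: d = {'x': 17, 'y': 2}
After line 2 (y overwritten, z added): d = {'x': 17, 'y': 21, 'z': 25}
After line 3 (total = 17 + 21 + 25 = 63): d = {'x': 17, 'y': 21, 'z': 25, 'total': 63}

{'x': 17, 'y': 21, 'z': 25, 'total': 63}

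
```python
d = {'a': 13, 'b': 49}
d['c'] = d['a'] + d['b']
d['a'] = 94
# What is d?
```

After line 1: d = {'a': 13, 'b': 49}
After line 2 (d['c'] = 13 + 49): d = {'a': 13, 'b': 49, 'c': 62}
After line 3: d = {'a': 94, 'b': 49, 'c': 62}

{'a': 94, 'b': 49, 'c': 62}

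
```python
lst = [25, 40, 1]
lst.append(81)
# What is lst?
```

[25, 40, 1, 81]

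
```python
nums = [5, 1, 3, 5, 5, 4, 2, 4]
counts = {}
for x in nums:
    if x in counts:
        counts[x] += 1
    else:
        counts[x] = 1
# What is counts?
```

Initial: counts = {}, nums = [5, 1, 3, 5, 5, 4, 2, 4]
See 5: counts = {5: 1}
See 1: counts = {5: 1, 1: 1}
See 3: counts = {5: 1, 1: 1, 3: 1}
See 5: counts = {5: 2, 1: 1, 3: 1}
See 5: counts = {5: 3, 1: 1, 3: 1}
See 4: counts = {5: 3, 1: 1, 3: 1, 4: 1}
See 2: counts = {5: 3, 1: 1, 3: 1, 4: 1, 2: 1}
See 4: counts = {5: 3, 1: 1, 3: 1, 4: 2, 2: 1}

{5: 3, 1: 1, 3: 1, 4: 2, 2: 1}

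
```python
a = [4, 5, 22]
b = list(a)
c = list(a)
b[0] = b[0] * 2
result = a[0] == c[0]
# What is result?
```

After line 1: a = [4, 5, 22]
After line 2 (b = list(a), copy): a = [4, 5, 22], b = [4, 5, 22]
After line 3 (c = list(a) is a copy, new object): c = [4, 5, 22]
After line 4 (b[0] = 4 * 2 = 8; only b mutates (copy)): a = [4, 5, 22], b = [8, 5, 22], c = [4, 5, 22]
After line 5 (a[0] = 4, c[0] = 4; result = True)

True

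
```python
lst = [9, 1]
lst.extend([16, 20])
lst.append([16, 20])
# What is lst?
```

After line 1: lst = [9, 1]
After line 2 (extend unpacks [16, 20]): lst = [9, 1, 16, 20]
After line 3 (append adds [16, 20] as single element): lst = [9, 1, 16, 20, [16, 20]]

[9, 1, 16, 20, [16, 20]]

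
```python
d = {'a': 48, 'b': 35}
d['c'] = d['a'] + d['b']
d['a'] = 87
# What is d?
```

After line 1: d = {'a': 48, 'b': 35}
After line 2 (d['c'] = 48 + 35): d = {'a': 48, 'b': 35, 'c': 83}
After line 3: d = {'a': 87, 'b': 35, 'c': 83}

{'a': 87, 'b': 35, 'c': 83}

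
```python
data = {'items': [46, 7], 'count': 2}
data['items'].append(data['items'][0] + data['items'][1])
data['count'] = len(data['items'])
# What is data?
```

After line 1: data = {'items': [46, 7], 'count': 2}
After line 2 (append 46 + 7 = 53): data = {'items': [46, 7, 53], 'count': 2}
After line 3 (count = len(items) = 3): data = {'items': [46, 7, 53], 'count': 3}

{'items': [46, 7, 53], 'count': 3}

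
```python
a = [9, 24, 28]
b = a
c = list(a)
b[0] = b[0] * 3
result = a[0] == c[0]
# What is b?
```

After line 1: a = [9, 24, 28]
After line 2 (b = a, alias): a = [9, 24, 28], b = [9, 24, 28]
After line 3 (c = list(a) is a copy, new object): c = [9, 24, 28]
After line 4 (b[0] = 9 * 3 = 27; mutates shared a/b): a = b = [27, 24, 28], c = [9, 24, 28]
After line 5 (a[0] = 27, c[0] = 9; result = False)

[27, 24, 28]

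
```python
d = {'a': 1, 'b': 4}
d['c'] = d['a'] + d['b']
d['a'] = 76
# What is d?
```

After line 1: d = {'a': 1, 'b': 4}
After line 2 (d['c'] = 1 + 4): d = {'a': 1, 'b': 4, 'c': 5}
After line 3: d = {'a': 76, 'b': 4, 'c': 5}

{'a': 76, 'b': 4, 'c': 5}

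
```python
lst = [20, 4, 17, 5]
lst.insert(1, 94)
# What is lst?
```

[20, 94, 4, 17, 5]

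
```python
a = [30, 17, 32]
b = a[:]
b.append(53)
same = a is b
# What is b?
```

After line 1: a = [30, 17, 32]
After line 2 (b = a[:] is a shallow copy, new object): a = [30, 17, 32], b = [30, 17, 32]
After line 3 (append only mutates b): a = [30, 17, 32], b = [30, 17, 32, 53]
After line 4 (same = a is b; different objects -> False): same = False

[30, 17, 32, 53]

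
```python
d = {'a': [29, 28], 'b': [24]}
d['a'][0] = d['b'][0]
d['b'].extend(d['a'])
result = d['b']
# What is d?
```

After line 1: d = {'a': [29, 28], 'b': [24]}
After line 2 (a[0] = b[0] = 24): d = {'a': [24, 28], 'b': [24]}
After line 3 (b.extend(a) appends [24, 28]): d = {'a': [24, 28], 'b': [24, 24, 28]}
After line 4: result = d['b'] = [24, 24, 28]

{'a': [24, 28], 'b': [24, 24, 28]}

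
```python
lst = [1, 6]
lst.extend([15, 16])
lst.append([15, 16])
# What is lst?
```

After line 1: lst = [1, 6]
After line 2 (extend unpacks [15, 16]): lst = [1, 6, 15, 16]
After line 3 (append adds [15, 16] as single element): lst = [1, 6, 15, 16, [15, 16]]

[1, 6, 15, 16, [15, 16]]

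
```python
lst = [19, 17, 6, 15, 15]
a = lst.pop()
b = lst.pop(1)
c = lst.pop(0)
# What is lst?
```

After line 1: lst = [19, 17, 6, 15, 15]
After line 2 (pop() -> a = 15): lst = [19, 17, 6, 15]
After line 3 (pop(1) -> b = 17): lst = [19, 6, 15]
After line 4 (pop(0) -> c = 19): lst = [6, 15]

[6, 15]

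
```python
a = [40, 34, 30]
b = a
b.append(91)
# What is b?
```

After line 1: a = [40, 34, 30]
After line 2 (b = a is an alias, same object): a = [40, 34, 30], b = [40, 34, 30]
After line 3 (b.append mutates the shared list): a = [40, 34, 30, 91], b = [40, 34, 30, 91]

[40, 34, 30, 91]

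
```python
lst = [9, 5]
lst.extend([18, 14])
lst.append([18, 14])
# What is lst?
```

After line 1: lst = [9, 5]
After line 2 (extend unpacks [18, 14]): lst = [9, 5, 18, 14]
After line 3 (append adds [18, 14] as single element): lst = [9, 5, 18, 14, [18, 14]]

[9, 5, 18, 14, [18, 14]]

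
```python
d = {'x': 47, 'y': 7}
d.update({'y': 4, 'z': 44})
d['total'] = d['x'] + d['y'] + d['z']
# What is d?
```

After line 1: d = {'x': 47, 'y': 7}
After line 2 (y overwritten, z added): d = {'x': 47, 'y': 4, 'z': 44}
After line 3 (total = 47 + 4 + 44 = 95): d = {'x': 47, 'y': 4, 'z': 44, 'total': 95}

{'x': 47, 'y': 4, 'z': 44, 'total': 95}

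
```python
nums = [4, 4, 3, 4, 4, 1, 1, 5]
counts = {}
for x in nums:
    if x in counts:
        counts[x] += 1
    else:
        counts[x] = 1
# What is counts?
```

Initial: counts = {}, nums = [4, 4, 3, 4, 4, 1, 1, 5]
See 4: counts = {4: 1}
See 4: counts = {4: 2}
See 3: counts = {4: 2, 3: 1}
See 4: counts = {4: 3, 3: 1}
See 4: counts = {4: 4, 3: 1}
See 1: counts = {4: 4, 3: 1, 1: 1}
See 1: counts = {4: 4, 3: 1, 1: 2}
See 5: counts = {4: 4, 3: 1, 1: 2, 5: 1}

{4: 4, 3: 1, 1: 2, 5: 1}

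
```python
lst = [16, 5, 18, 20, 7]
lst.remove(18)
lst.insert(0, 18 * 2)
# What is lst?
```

After line 1: lst = [16, 5, 18, 20, 7]
After line 2 (remove first 18): lst = [16, 5, 20, 7]
After line 3 (insert 36 at index 0): lst = [36, 16, 5, 20, 7]

[36, 16, 5, 20, 7]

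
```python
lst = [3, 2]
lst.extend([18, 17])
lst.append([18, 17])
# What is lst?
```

After line 1: lst = [3, 2]
After line 2 (extend unpacks [18, 17]): lst = [3, 2, 18, 17]
After line 3 (append adds [18, 17] as single element): lst = [3, 2, 18, 17, [18, 17]]

[3, 2, 18, 17, [18, 17]]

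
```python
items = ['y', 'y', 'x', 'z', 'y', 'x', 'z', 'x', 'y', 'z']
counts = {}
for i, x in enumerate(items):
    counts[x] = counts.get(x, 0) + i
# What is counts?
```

Initial: counts = {}, items = ['y', 'y', 'x', 'z', 'y', 'x', 'z', 'x', 'y', 'z']
i=0, x='y': counts = {'y': 0}
i=1, x='y': counts = {'y': 1}
i=2, x='x': counts = {'y': 1, 'x': 2}
i=3, x='z': counts = {'y': 1, 'x': 2, 'z': 3}
i=4, x='y': counts = {'y': 5, 'x': 2, 'z': 3}
i=5, x='x': counts = {'y': 5, 'x': 7, 'z': 3}
i=6, x='z': counts = {'y': 5, 'x': 7, 'z': 9}
i=7, x='x': counts = {'y': 5, 'x': 14, 'z': 9}
i=8, x='y': counts = {'y': 13, 'x': 14, 'z': 9}
i=9, x='z': counts = {'y': 13, 'x': 14, 'z': 18}

{'y': 13, 'x': 14, 'z': 18}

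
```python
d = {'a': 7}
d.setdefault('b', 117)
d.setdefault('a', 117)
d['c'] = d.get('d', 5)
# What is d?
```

After line 1: d = {'a': 7}
After line 2 (setdefault adds 'b'=117): d = {'a': 7, 'b': 117}
After line 3 (setdefault 'a' no-op, already exists): d = {'a': 7, 'b': 117}
After line 4 (get('d', 5) returns default since 'd' not in d): d = {'a': 7, 'b': 117, 'c': 5}

{'a': 7, 'b': 117, 'c': 5}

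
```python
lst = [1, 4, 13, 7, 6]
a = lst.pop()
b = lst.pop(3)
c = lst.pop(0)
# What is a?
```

After line 1: lst = [1, 4, 13, 7, 6]
After line 2 (pop() -> a = 6): lst = [1, 4, 13, 7]
After line 3 (pop(3) -> b = 7): lst = [1, 4, 13]
After line 4 (pop(0) -> c = 1): lst = [4, 13]

6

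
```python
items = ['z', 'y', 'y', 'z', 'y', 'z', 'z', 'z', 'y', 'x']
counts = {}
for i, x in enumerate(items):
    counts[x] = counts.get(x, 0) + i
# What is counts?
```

Initial: counts = {}, items = ['z', 'y', 'y', 'z', 'y', 'z', 'z', 'z', 'y', 'x']
i=0, x='z': counts = {'z': 0}
i=1, x='y': counts = {'z': 0, 'y': 1}
i=2, x='y': counts = {'z': 0, 'y': 3}
i=3, x='z': counts = {'z': 3, 'y': 3}
i=4, x='y': counts = {'z': 3, 'y': 7}
i=5, x='z': counts = {'z': 8, 'y': 7}
i=6, x='z': counts = {'z': 14, 'y': 7}
i=7, x='z': counts = {'z': 21, 'y': 7}
i=8, x='y': counts = {'z': 21, 'y': 15}
i=9, x='x': counts = {'z': 21, 'y': 15, 'x': 9}

{'z': 21, 'y': 15, 'x': 9}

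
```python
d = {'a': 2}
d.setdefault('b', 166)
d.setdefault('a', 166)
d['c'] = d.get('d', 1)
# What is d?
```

After line 1: d = {'a': 2}
After line 2 (setdefault adds 'b'=166): d = {'a': 2, 'b': 166}
After line 3 (setdefault 'a' no-op, already exists): d = {'a': 2, 'b': 166}
After line 4 (get('d', 1) returns default since 'd' not in d): d = {'a': 2, 'b': 166, 'c': 1}

{'a': 2, 'b': 166, 'c': 1}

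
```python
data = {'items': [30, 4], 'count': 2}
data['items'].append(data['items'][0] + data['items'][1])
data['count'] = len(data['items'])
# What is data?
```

After line 1: data = {'items': [30, 4], 'count': 2}
After line 2 (append 30 + 4 = 34): data = {'items': [30, 4, 34], 'count': 2}
After line 3 (count = len(items) = 3): data = {'items': [30, 4, 34], 'count': 3}

{'items': [30, 4, 34], 'count': 3}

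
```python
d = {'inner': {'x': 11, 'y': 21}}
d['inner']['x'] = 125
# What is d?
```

After line 1: d = {'inner': {'x': 11, 'y': 21}}
After line 2 (inner x overwritten): d = {'inner': {'x': 125, 'y': 21}}

{'inner': {'x': 125, 'y': 21}}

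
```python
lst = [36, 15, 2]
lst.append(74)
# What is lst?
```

[36, 15, 2, 74]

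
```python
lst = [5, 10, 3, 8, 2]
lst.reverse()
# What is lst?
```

[2, 8, 3, 10, 5]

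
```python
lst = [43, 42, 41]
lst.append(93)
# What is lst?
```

[43, 42, 41, 93]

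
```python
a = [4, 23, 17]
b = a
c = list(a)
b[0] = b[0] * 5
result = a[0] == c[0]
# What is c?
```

After line 1: a = [4, 23, 17]
After line 2 (b = a, alias): a = [4, 23, 17], b = [4, 23, 17]
After line 3 (c = list(a) is a copy, new object): c = [4, 23, 17]
After line 4 (b[0] = 4 * 5 = 20; mutates shared a/b): a = b = [20, 23, 17], c = [4, 23, 17]
After line 5 (a[0] = 20, c[0] = 4; result = False)

[4, 23, 17]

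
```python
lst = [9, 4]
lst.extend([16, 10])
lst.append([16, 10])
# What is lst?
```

After line 1: lst = [9, 4]
After line 2 (extend unpacks [16, 10]): lst = [9, 4, 16, 10]
After line 3 (append adds [16, 10] as single element): lst = [9, 4, 16, 10, [16, 10]]

[9, 4, 16, 10, [16, 10]]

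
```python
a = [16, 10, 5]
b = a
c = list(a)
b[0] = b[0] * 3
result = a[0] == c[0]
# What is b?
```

After line 1: a = [16, 10, 5]
After line 2 (b = a, alias): a = [16, 10, 5], b = [16, 10, 5]
After line 3 (c = list(a) is a copy, new object): c = [16, 10, 5]
After line 4 (b[0] = 16 * 3 = 48; mutates shared a/b): a = b = [48, 10, 5], c = [16, 10, 5]
After line 5 (a[0] = 48, c[0] = 16; result = False)

[48, 10, 5]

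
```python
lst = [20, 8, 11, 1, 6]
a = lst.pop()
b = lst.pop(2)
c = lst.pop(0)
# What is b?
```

After line 1: lst = [20, 8, 11, 1, 6]
After line 2 (pop() -> a = 6): lst = [20, 8, 11, 1]
After line 3 (pop(2) -> b = 11): lst = [20, 8, 1]
After line 4 (pop(0) -> c = 20): lst = [8, 1]

11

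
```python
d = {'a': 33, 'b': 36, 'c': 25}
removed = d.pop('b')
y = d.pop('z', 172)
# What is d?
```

After line 1: d = {'a': 33, 'b': 36, 'c': 25}
After line 2 (pop 'b' returns 36): d = {'a': 33, 'c': 25}, removed = 36
After line 3 (pop 'z' missing, returns default 172): d = {'a': 33, 'c': 25}, y = 172

{'a': 33, 'c': 25}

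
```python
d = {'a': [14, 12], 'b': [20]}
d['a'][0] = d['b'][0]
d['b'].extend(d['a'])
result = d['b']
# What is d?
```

After line 1: d = {'a': [14, 12], 'b': [20]}
After line 2 (a[0] = b[0] = 20): d = {'a': [20, 12], 'b': [20]}
After line 3 (b.extend(a) appends [20, 12]): d = {'a': [20, 12], 'b': [20, 20, 12]}
After line 4: result = d['b'] = [20, 20, 12]

{'a': [20, 12], 'b': [20, 20, 12]}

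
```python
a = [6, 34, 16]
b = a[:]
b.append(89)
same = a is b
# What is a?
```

After line 1: a = [6, 34, 16]
After line 2 (b = a[:] is a shallow copy, new object): a = [6, 34, 16], b = [6, 34, 16]
After line 3 (append only mutates b): a = [6, 34, 16], b = [6, 34, 16, 89]
After line 4 (same = a is b; different objects -> False): same = False

[6, 34, 16]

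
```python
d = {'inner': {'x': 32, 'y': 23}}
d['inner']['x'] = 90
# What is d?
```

After line 1: d = {'inner': {'x': 32, 'y': 23}}
After line 2 (inner x overwritten): d = {'inner': {'x': 90, 'y': 23}}

{'inner': {'x': 90, 'y': 23}}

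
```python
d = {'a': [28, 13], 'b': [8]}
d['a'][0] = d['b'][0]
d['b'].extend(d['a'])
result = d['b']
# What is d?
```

After line 1: d = {'a': [28, 13], 'b': [8]}
After line 2 (a[0] = b[0] = 8): d = {'a': [8, 13], 'b': [8]}
After line 3 (b.extend(a) appends [8, 13]): d = {'a': [8, 13], 'b': [8, 8, 13]}
After line 4: result = d['b'] = [8, 8, 13]

{'a': [8, 13], 'b': [8, 8, 13]}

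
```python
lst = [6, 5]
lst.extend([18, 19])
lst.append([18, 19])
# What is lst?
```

After line 1: lst = [6, 5]
After line 2 (extend unpacks [18, 19]): lst = [6, 5, 18, 19]
After line 3 (append adds [18, 19] as single element): lst = [6, 5, 18, 19, [18, 19]]

[6, 5, 18, 19, [18, 19]]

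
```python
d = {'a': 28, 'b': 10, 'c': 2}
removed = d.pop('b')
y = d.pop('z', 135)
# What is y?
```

After line 1: d = {'a': 28, 'b': 10, 'c': 2}
After line 2 (pop 'b' returns 10): d = {'a': 28, 'c': 2}, removed = 10
After line 3 (pop 'z' missing, returns default 135): d = {'a': 28, 'c': 2}, y = 135

135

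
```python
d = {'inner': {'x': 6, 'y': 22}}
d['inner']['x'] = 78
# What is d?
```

After line 1: d = {'inner': {'x': 6, 'y': 22}}
After line 2 (inner x overwritten): d = {'inner': {'x': 78, 'y': 22}}

{'inner': {'x': 78, 'y': 22}}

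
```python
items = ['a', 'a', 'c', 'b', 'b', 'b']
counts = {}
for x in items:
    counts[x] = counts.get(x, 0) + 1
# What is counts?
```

Initial: counts = {}, items = ['a', 'a', 'c', 'b', 'b', 'b']
See 'a': counts = {'a': 1}
See 'a': counts = {'a': 2}
See 'c': counts = {'a': 2, 'c': 1}
See 'b': counts = {'a': 2, 'c': 1, 'b': 1}
See 'b': counts = {'a': 2, 'c': 1, 'b': 2}
See 'b': counts = {'a': 2, 'c': 1, 'b': 3}

{'a': 2, 'c': 1, 'b': 3}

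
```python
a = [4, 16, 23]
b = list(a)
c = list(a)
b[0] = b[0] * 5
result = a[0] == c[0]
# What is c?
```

After line 1: a = [4, 16, 23]
After line 2 (b = list(a), copy): a = [4, 16, 23], b = [4, 16, 23]
After line 3 (c = list(a) is a copy, new object): c = [4, 16, 23]
After line 4 (b[0] = 4 * 5 = 20; only b mutates (copy)): a = [4, 16, 23], b = [20, 16, 23], c = [4, 16, 23]
After line 5 (a[0] = 4, c[0] = 4; result = True)

[4, 16, 23]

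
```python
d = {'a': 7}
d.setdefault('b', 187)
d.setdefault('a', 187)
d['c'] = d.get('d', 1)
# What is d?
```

After line 1: d = {'a': 7}
After line 2 (setdefault adds 'b'=187): d = {'a': 7, 'b': 187}
After line 3 (setdefault 'a' no-op, already exists): d = {'a': 7, 'b': 187}
After line 4 (get('d', 1) returns default since 'd' not in d): d = {'a': 7, 'b': 187, 'c': 1}

{'a': 7, 'b': 187, 'c': 1}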